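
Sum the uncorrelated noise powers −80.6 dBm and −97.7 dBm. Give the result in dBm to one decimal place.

Convert to linear, add, convert back:
P₁ = 8.71×10⁻¹² W, P₂ = 1.70×10⁻¹³ W
P_tot = 8.88×10⁻¹² W → 10 log₁₀(P_tot / 10⁻³) = −80.5 dBm

−80.5 dBm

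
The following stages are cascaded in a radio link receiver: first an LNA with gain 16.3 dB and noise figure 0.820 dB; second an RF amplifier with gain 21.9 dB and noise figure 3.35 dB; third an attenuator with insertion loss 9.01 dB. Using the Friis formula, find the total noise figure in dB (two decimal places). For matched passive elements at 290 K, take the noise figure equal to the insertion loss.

0.92 dB

Convert to linear (a loss of L dB is a gain of −L dB): F_i = 10^(NF_i/10), G_i = 10^(G_i,dB/10)
  Stage 1: F_1 = 10^(0.820/10) = 1.208, G_1 = 10^(16.3/10) = 42.66
  Stage 2: F_2 = 10^(3.35/10) = 2.163, G_2 = 10^(21.9/10) = 154.9
  Stage 3: F_3 = 10^(9.01/10) = 7.962, G_3 = 10^(−9.01/10) = 0.1256
Friis cascade:
  F = 1.208 + (2.163 − 1)/42.66 + (7.962 − 1)/6607 = 1.236
NF = 10 log₁₀(1.236) = 0.92 dB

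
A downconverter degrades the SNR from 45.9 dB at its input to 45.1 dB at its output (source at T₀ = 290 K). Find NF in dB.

0.8 dB

NF (dB) = SNR_in(dB) − SNR_out(dB) when the source is at T₀
NF = 45.9 − 45.1 = 0.8 dB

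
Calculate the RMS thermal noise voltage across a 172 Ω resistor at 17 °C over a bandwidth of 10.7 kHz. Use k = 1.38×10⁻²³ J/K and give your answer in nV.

T = 17 °C + 273.15 = 290.15 K
V_n = √(4kTRB)
4kTRB = 4 × 1.38×10⁻²³ × 290.15 × 1.72×10² × 1.07×10⁴ = 2.95×10⁻¹⁴ V²
V_n = √(2.95×10⁻¹⁴) = 1.72×10⁻⁷ V = 172 nV

172 nV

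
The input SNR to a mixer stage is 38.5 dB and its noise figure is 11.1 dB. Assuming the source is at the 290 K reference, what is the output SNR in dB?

By definition F = SNR_in/SNR_out, so in dB: SNR_out = SNR_in − NF
SNR_out = 38.5 − 11.1 = 27.4 dB

27.4 dB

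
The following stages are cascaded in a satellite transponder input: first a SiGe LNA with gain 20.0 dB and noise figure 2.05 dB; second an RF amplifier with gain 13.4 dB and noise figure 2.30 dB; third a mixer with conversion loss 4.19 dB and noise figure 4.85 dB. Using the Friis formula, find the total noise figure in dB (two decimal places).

Convert to linear (a loss of L dB is a gain of −L dB): F_i = 10^(NF_i/10), G_i = 10^(G_i,dB/10)
  Stage 1: F_1 = 10^(2.05/10) = 1.603, G_1 = 10^(20.0/10) = 100.0
  Stage 2: F_2 = 10^(2.30/10) = 1.698, G_2 = 10^(13.4/10) = 21.88
  Stage 3: F_3 = 10^(4.85/10) = 3.055, G_3 = 10^(−4.19/10) = 0.3811
Friis cascade:
  F = 1.603 + (1.698 − 1)/100.0 + (3.055 − 1)/2188 = 1.611
NF = 10 log₁₀(1.611) = 2.07 dB

2.07 dB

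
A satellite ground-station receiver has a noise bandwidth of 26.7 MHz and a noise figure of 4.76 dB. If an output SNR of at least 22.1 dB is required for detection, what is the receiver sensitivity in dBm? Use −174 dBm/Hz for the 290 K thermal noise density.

Sensitivity = −174 + 10 log₁₀(B) + NF + SNR_min
= −174 + 74.27 + 4.76 + 22.1
= −72.87 dBm → −72.9 dBm

−72.9 dBm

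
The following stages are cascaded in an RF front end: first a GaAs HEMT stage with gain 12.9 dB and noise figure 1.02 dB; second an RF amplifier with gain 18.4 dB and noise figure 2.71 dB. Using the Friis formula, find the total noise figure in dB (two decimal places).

Convert to linear (a loss of L dB is a gain of −L dB): F_i = 10^(NF_i/10), G_i = 10^(G_i,dB/10)
  Stage 1: F_1 = 10^(1.02/10) = 1.265, G_1 = 10^(12.9/10) = 19.50
  Stage 2: F_2 = 10^(2.71/10) = 1.866, G_2 = 10^(18.4/10) = 69.18
Friis cascade:
  F = 1.265 + (1.866 − 1)/19.50 = 1.309
NF = 10 log₁₀(1.309) = 1.17 dB

1.17 dB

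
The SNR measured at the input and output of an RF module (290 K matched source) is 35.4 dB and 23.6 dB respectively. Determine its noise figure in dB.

NF (dB) = SNR_in(dB) − SNR_out(dB) when the source is at T₀
NF = 35.4 − 23.6 = 11.8 dB

11.8 dB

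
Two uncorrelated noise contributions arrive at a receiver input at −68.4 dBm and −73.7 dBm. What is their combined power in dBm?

−67.3 dBm

Convert to linear, add, convert back:
P₁ = 1.45×10⁻¹⁰ W, P₂ = 4.27×10⁻¹¹ W
P_tot = 1.87×10⁻¹⁰ W → 10 log₁₀(P_tot / 10⁻³) = −67.3 dBm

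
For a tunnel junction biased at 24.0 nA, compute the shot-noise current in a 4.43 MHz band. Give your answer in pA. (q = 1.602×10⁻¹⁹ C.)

185 pA

I_n = √(2qI·B)
2qI·B = 2 × 1.602×10⁻¹⁹ × 2.40×10⁻⁸ × 4.43×10⁶ = 3.41×10⁻²⁰ A²
I_n = √(3.41×10⁻²⁰) = 1.85×10⁻¹⁰ A = 185 pA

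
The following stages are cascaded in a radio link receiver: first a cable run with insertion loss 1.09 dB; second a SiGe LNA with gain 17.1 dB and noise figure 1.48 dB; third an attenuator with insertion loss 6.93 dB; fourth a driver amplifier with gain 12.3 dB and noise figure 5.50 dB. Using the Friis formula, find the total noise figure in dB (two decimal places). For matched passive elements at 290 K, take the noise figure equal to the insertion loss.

Convert to linear (a loss of L dB is a gain of −L dB): F_i = 10^(NF_i/10), G_i = 10^(G_i,dB/10)
  Stage 1: F_1 = 10^(1.09/10) = 1.285, G_1 = 10^(−1.09/10) = 0.7780
  Stage 2: F_2 = 10^(1.48/10) = 1.406, G_2 = 10^(17.1/10) = 51.29
  Stage 3: F_3 = 10^(6.93/10) = 4.932, G_3 = 10^(−6.93/10) = 0.2028
  Stage 4: F_4 = 10^(5.50/10) = 3.548, G_4 = 10^(12.3/10) = 16.98
Friis cascade:
  F = 1.285 + (1.406 − 1)/0.7780 + (4.932 − 1)/39.90 + (3.548 − 1)/8.091 = 2.221
NF = 10 log₁₀(2.221) = 3.46 dB

3.46 dB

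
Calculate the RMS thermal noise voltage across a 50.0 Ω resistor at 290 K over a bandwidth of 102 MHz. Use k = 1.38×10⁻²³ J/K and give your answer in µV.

V_n = √(4kTRB)
4kTRB = 4 × 1.38×10⁻²³ × 290 × 5.00×10¹ × 1.02×10⁸ = 8.16×10⁻¹¹ V²
V_n = √(8.16×10⁻¹¹) = 9.04×10⁻⁶ V = 9.04 µV

9.04 µV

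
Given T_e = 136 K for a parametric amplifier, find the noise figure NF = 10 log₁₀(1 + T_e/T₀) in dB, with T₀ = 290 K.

1.67 dB

F = 1 + T_e/T₀ = 1 + 136/290 = 1.46897
NF = 10 log₁₀(1.46897) = 1.67 dB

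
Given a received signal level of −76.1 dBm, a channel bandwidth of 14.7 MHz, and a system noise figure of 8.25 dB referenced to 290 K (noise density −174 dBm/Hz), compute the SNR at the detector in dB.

18.0 dB

Noise floor: N = −174 + 10 log₁₀(B) + NF
10 log₁₀(1.47×10⁷) = 71.67 dB
N = −174 + 71.67 + 8.25 = −94.08 dBm
SNR = P_sig − N = −76.1 − (−94.08) = 17.98 dB → 18.0 dB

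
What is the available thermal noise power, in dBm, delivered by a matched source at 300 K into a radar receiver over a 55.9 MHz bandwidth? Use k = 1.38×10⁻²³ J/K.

P_n = kTB = 1.38×10⁻²³ × 300 × 5.59×10⁷ = 2.31×10⁻¹³ W
In dBm: 10 log₁₀(2.31×10⁻¹³ / 10⁻³) = −96.4 dBm

−96.4 dBm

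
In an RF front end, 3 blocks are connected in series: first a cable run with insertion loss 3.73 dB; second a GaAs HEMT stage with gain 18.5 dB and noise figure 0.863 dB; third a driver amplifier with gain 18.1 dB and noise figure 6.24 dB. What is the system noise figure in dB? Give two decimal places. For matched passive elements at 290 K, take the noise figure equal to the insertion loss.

Convert to linear (a loss of L dB is a gain of −L dB): F_i = 10^(NF_i/10), G_i = 10^(G_i,dB/10)
  Stage 1: F_1 = 10^(3.73/10) = 2.360, G_1 = 10^(−3.73/10) = 0.4236
  Stage 2: F_2 = 10^(0.863/10) = 1.220, G_2 = 10^(18.5/10) = 70.79
  Stage 3: F_3 = 10^(6.24/10) = 4.207, G_3 = 10^(18.1/10) = 64.57
Friis cascade:
  F = 2.360 + (1.220 − 1)/0.4236 + (4.207 − 1)/29.99 = 2.986
NF = 10 log₁₀(2.986) = 4.75 dB

4.75 dB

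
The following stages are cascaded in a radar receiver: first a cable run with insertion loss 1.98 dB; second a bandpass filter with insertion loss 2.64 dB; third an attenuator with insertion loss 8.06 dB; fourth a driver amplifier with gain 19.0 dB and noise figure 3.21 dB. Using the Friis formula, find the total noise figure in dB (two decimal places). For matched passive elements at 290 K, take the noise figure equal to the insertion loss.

Convert to linear (a loss of L dB is a gain of −L dB): F_i = 10^(NF_i/10), G_i = 10^(G_i,dB/10)
  Stage 1: F_1 = 10^(1.98/10) = 1.578, G_1 = 10^(−1.98/10) = 0.6339
  Stage 2: F_2 = 10^(2.64/10) = 1.837, G_2 = 10^(−2.64/10) = 0.5445
  Stage 3: F_3 = 10^(8.06/10) = 6.397, G_3 = 10^(−8.06/10) = 0.1563
  Stage 4: F_4 = 10^(3.21/10) = 2.094, G_4 = 10^(19.0/10) = 79.43
Friis cascade:
  F = 1.578 + (1.837 − 1)/0.6339 + (6.397 − 1)/0.3451 + (2.094 − 1)/0.05395 = 38.82
NF = 10 log₁₀(38.82) = 15.89 dB

15.89 dB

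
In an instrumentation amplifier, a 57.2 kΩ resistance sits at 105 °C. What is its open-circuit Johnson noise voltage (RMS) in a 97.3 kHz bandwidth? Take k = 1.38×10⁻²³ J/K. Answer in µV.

10.8 µV

T = 105 °C + 273.15 = 378.15 K
V_n = √(4kTRB)
4kTRB = 4 × 1.38×10⁻²³ × 378.15 × 5.72×10⁴ × 9.73×10⁴ = 1.16×10⁻¹⁰ V²
V_n = √(1.16×10⁻¹⁰) = 1.08×10⁻⁵ V = 10.8 µV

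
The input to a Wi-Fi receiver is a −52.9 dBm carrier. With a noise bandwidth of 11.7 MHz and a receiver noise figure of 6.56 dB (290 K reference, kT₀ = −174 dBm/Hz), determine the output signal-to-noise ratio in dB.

Noise floor: N = −174 + 10 log₁₀(B) + NF
10 log₁₀(1.17×10⁷) = 70.68 dB
N = −174 + 70.68 + 6.56 = −96.76 dBm
SNR = P_sig − N = −52.9 − (−96.76) = 43.86 dB → 43.9 dB

43.9 dB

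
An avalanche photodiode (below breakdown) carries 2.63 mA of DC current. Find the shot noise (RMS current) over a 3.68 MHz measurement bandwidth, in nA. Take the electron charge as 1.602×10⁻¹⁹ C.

55.7 nA

I_n = √(2qI·B)
2qI·B = 2 × 1.602×10⁻¹⁹ × 2.63×10⁻³ × 3.68×10⁶ = 3.10×10⁻¹⁵ A²
I_n = √(3.10×10⁻¹⁵) = 5.57×10⁻⁸ A = 55.7 nA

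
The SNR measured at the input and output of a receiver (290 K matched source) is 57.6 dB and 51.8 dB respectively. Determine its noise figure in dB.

NF (dB) = SNR_in(dB) − SNR_out(dB) when the source is at T₀
NF = 57.6 − 51.8 = 5.8 dB

5.8 dB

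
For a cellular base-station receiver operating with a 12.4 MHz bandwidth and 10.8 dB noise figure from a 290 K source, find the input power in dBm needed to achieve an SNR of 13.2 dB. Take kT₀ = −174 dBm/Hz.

−79.1 dBm

Sensitivity = −174 + 10 log₁₀(B) + NF + SNR_min
= −174 + 70.93 + 10.8 + 13.2
= −79.07 dBm → −79.1 dBm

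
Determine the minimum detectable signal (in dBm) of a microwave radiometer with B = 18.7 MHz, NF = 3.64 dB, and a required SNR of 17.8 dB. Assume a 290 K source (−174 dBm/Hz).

Sensitivity = −174 + 10 log₁₀(B) + NF + SNR_min
= −174 + 72.72 + 3.64 + 17.8
= −79.84 dBm → −79.8 dBm

−79.8 dBm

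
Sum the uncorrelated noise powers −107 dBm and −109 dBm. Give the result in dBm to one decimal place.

Convert to linear, add, convert back:
P₁ = 2.00×10⁻¹⁴ W, P₂ = 1.26×10⁻¹⁴ W
P_tot = 3.25×10⁻¹⁴ W → 10 log₁₀(P_tot / 10⁻³) = −104.9 dBm

−104.9 dBm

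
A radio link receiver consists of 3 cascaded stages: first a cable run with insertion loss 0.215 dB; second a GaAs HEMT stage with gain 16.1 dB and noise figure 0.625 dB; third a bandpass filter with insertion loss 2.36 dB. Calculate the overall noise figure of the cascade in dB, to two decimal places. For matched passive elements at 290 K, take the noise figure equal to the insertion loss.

Convert to linear (a loss of L dB is a gain of −L dB): F_i = 10^(NF_i/10), G_i = 10^(G_i,dB/10)
  Stage 1: F_1 = 10^(0.215/10) = 1.051, G_1 = 10^(−0.215/10) = 0.9517
  Stage 2: F_2 = 10^(0.625/10) = 1.155, G_2 = 10^(16.1/10) = 40.74
  Stage 3: F_3 = 10^(2.36/10) = 1.722, G_3 = 10^(−2.36/10) = 0.5808
Friis cascade:
  F = 1.051 + (1.155 − 1)/0.9517 + (1.722 − 1)/38.77 = 1.232
NF = 10 log₁₀(1.232) = 0.91 dB

0.91 dB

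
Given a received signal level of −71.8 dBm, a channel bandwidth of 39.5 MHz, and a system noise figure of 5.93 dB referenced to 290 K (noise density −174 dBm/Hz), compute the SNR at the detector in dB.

20.3 dB

Noise floor: N = −174 + 10 log₁₀(B) + NF
10 log₁₀(3.95×10⁷) = 75.97 dB
N = −174 + 75.97 + 5.93 = −92.10 dBm
SNR = P_sig − N = −71.8 − (−92.10) = 20.30 dB → 20.3 dB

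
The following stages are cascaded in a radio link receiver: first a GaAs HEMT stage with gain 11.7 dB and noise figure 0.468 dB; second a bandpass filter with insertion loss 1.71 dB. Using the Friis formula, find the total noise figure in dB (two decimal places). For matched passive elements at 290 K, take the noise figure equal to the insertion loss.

0.59 dB

Convert to linear (a loss of L dB is a gain of −L dB): F_i = 10^(NF_i/10), G_i = 10^(G_i,dB/10)
  Stage 1: F_1 = 10^(0.468/10) = 1.114, G_1 = 10^(11.7/10) = 14.79
  Stage 2: F_2 = 10^(1.71/10) = 1.483, G_2 = 10^(−1.71/10) = 0.6745
Friis cascade:
  F = 1.114 + (1.483 − 1)/14.79 = 1.146
NF = 10 log₁₀(1.146) = 0.59 dB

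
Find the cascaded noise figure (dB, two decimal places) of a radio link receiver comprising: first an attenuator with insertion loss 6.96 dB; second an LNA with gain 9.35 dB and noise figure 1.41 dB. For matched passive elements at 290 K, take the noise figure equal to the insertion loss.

Convert to linear (a loss of L dB is a gain of −L dB): F_i = 10^(NF_i/10), G_i = 10^(G_i,dB/10)
  Stage 1: F_1 = 10^(6.96/10) = 4.966, G_1 = 10^(−6.96/10) = 0.2014
  Stage 2: F_2 = 10^(1.41/10) = 1.384, G_2 = 10^(9.35/10) = 8.610
Friis cascade:
  F = 4.966 + (1.384 − 1)/0.2014 = 6.871
NF = 10 log₁₀(6.871) = 8.37 dB

8.37 dB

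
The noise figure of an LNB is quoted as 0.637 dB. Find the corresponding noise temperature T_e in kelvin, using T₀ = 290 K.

F = 10^(0.637/10) = 1.15798
T_e = (F − 1)·T₀ = (1.15798 − 1) × 290 = 45.8 K

45.8 K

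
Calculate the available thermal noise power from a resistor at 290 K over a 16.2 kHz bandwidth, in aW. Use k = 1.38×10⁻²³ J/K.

64.8 aW

P_n = kTB = 1.38×10⁻²³ × 290 × 1.62×10⁴ = 6.48×10⁻¹⁷ W = 64.8 aW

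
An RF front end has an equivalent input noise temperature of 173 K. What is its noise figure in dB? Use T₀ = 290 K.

F = 1 + T_e/T₀ = 1 + 173/290 = 1.59655
NF = 10 log₁₀(1.59655) = 2.03 dB

2.03 dB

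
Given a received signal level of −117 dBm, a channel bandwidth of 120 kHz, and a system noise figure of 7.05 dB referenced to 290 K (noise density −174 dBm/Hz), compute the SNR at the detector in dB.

−0.8 dB

Noise floor: N = −174 + 10 log₁₀(B) + NF
10 log₁₀(1.20×10⁵) = 50.79 dB
N = −174 + 50.79 + 7.05 = −116.16 dBm
SNR = P_sig − N = −117 − (−116.16) = −0.84 dB → −0.8 dB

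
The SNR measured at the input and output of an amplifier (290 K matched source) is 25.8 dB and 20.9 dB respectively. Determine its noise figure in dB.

4.9 dB

NF (dB) = SNR_in(dB) − SNR_out(dB) when the source is at T₀
NF = 25.8 − 20.9 = 4.9 dB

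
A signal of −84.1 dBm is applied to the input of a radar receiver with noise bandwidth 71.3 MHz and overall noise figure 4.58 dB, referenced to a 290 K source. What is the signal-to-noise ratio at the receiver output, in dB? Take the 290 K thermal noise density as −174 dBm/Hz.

Noise floor: N = −174 + 10 log₁₀(B) + NF
10 log₁₀(7.13×10⁷) = 78.53 dB
N = −174 + 78.53 + 4.58 = −90.89 dBm
SNR = P_sig − N = −84.1 − (−90.89) = 6.79 dB → 6.8 dB

6.8 dB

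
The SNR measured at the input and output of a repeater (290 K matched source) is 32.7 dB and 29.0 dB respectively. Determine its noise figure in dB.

3.7 dB

NF (dB) = SNR_in(dB) − SNR_out(dB) when the source is at T₀
NF = 32.7 − 29.0 = 3.7 dB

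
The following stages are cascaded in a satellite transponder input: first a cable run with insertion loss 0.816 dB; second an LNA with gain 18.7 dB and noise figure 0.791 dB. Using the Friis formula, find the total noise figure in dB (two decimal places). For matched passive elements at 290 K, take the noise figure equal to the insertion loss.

Convert to linear (a loss of L dB is a gain of −L dB): F_i = 10^(NF_i/10), G_i = 10^(G_i,dB/10)
  Stage 1: F_1 = 10^(0.816/10) = 1.207, G_1 = 10^(−0.816/10) = 0.8287
  Stage 2: F_2 = 10^(0.791/10) = 1.200, G_2 = 10^(18.7/10) = 74.13
Friis cascade:
  F = 1.207 + (1.200 − 1)/0.8287 = 1.448
NF = 10 log₁₀(1.448) = 1.61 dB

1.61 dB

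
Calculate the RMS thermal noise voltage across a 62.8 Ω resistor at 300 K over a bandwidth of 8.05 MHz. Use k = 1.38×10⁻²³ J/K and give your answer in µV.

V_n = √(4kTRB)
4kTRB = 4 × 1.38×10⁻²³ × 300 × 6.28×10¹ × 8.05×10⁶ = 8.37×10⁻¹² V²
V_n = √(8.37×10⁻¹²) = 2.89×10⁻⁶ V = 2.89 µV

2.89 µV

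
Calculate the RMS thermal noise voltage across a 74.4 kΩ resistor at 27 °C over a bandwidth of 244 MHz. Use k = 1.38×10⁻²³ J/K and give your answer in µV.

548 µV

T = 27 °C + 273.15 = 300.15 K
V_n = √(4kTRB)
4kTRB = 4 × 1.38×10⁻²³ × 300.15 × 7.44×10⁴ × 2.44×10⁸ = 3.01×10⁻⁷ V²
V_n = √(3.01×10⁻⁷) = 5.48×10⁻⁴ V = 548 µV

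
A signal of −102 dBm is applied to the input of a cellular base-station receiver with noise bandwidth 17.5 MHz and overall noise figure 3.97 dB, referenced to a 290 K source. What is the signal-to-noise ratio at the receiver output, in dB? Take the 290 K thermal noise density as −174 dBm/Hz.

Noise floor: N = −174 + 10 log₁₀(B) + NF
10 log₁₀(1.75×10⁷) = 72.43 dB
N = −174 + 72.43 + 3.97 = −97.60 dBm
SNR = P_sig − N = −102 − (−97.60) = −4.40 dB → −4.4 dB

−4.4 dB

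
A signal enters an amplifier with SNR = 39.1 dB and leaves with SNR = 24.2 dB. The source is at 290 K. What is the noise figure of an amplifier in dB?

14.9 dB

NF (dB) = SNR_in(dB) − SNR_out(dB) when the source is at T₀
NF = 39.1 − 24.2 = 14.9 dB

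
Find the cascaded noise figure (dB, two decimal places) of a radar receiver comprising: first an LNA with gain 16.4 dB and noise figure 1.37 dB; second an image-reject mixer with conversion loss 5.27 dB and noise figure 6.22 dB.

Convert to linear (a loss of L dB is a gain of −L dB): F_i = 10^(NF_i/10), G_i = 10^(G_i,dB/10)
  Stage 1: F_1 = 10^(1.37/10) = 1.371, G_1 = 10^(16.4/10) = 43.65
  Stage 2: F_2 = 10^(6.22/10) = 4.188, G_2 = 10^(−5.27/10) = 0.2972
Friis cascade:
  F = 1.371 + (4.188 − 1)/43.65 = 1.444
NF = 10 log₁₀(1.444) = 1.60 dB

1.60 dB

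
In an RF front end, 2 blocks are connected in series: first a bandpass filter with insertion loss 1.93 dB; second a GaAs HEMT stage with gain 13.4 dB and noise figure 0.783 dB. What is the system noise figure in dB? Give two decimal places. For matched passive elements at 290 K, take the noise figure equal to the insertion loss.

Convert to linear (a loss of L dB is a gain of −L dB): F_i = 10^(NF_i/10), G_i = 10^(G_i,dB/10)
  Stage 1: F_1 = 10^(1.93/10) = 1.560, G_1 = 10^(−1.93/10) = 0.6412
  Stage 2: F_2 = 10^(0.783/10) = 1.198, G_2 = 10^(13.4/10) = 21.88
Friis cascade:
  F = 1.560 + (1.198 − 1)/0.6412 = 1.868
NF = 10 log₁₀(1.868) = 2.71 dB

2.71 dB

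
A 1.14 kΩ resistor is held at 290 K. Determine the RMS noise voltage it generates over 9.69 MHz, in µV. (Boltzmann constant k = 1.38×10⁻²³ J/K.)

13.3 µV

V_n = √(4kTRB)
4kTRB = 4 × 1.38×10⁻²³ × 290 × 1.14×10³ × 9.69×10⁶ = 1.77×10⁻¹⁰ V²
V_n = √(1.77×10⁻¹⁰) = 1.33×10⁻⁵ V = 13.3 µV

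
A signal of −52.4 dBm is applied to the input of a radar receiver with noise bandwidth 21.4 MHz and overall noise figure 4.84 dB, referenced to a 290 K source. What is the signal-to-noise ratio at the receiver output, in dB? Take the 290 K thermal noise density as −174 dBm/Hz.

Noise floor: N = −174 + 10 log₁₀(B) + NF
10 log₁₀(2.14×10⁷) = 73.3 dB
N = −174 + 73.3 + 4.84 = −95.86 dBm
SNR = P_sig − N = −52.4 − (−95.86) = 43.46 dB → 43.5 dB

43.5 dB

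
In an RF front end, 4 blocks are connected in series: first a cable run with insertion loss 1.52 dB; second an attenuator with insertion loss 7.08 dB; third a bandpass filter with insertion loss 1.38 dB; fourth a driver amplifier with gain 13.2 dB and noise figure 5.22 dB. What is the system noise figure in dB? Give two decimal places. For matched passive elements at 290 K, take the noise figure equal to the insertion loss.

15.20 dB

Convert to linear (a loss of L dB is a gain of −L dB): F_i = 10^(NF_i/10), G_i = 10^(G_i,dB/10)
  Stage 1: F_1 = 10^(1.52/10) = 1.419, G_1 = 10^(−1.52/10) = 0.7047
  Stage 2: F_2 = 10^(7.08/10) = 5.105, G_2 = 10^(−7.08/10) = 0.1959
  Stage 3: F_3 = 10^(1.38/10) = 1.374, G_3 = 10^(−1.38/10) = 0.7278
  Stage 4: F_4 = 10^(5.22/10) = 3.327, G_4 = 10^(13.2/10) = 20.89
Friis cascade:
  F = 1.419 + (5.105 − 1)/0.7047 + (1.374 − 1)/0.1380 + (3.327 − 1)/0.1005 = 33.11
NF = 10 log₁₀(33.11) = 15.20 dB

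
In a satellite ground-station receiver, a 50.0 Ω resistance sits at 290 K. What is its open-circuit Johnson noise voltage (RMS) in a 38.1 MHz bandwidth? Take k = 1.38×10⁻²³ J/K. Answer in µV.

V_n = √(4kTRB)
4kTRB = 4 × 1.38×10⁻²³ × 290 × 5.00×10¹ × 3.81×10⁷ = 3.05×10⁻¹¹ V²
V_n = √(3.05×10⁻¹¹) = 5.52×10⁻⁶ V = 5.52 µV

5.52 µV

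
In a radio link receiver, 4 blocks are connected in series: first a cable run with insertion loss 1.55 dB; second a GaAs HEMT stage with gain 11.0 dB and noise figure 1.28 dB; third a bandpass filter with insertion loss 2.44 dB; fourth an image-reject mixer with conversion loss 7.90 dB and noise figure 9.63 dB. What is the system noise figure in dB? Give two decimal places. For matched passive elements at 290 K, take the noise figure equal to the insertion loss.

Convert to linear (a loss of L dB is a gain of −L dB): F_i = 10^(NF_i/10), G_i = 10^(G_i,dB/10)
  Stage 1: F_1 = 10^(1.55/10) = 1.429, G_1 = 10^(−1.55/10) = 0.6998
  Stage 2: F_2 = 10^(1.28/10) = 1.343, G_2 = 10^(11.0/10) = 12.59
  Stage 3: F_3 = 10^(2.44/10) = 1.754, G_3 = 10^(−2.44/10) = 0.5702
  Stage 4: F_4 = 10^(9.63/10) = 9.183, G_4 = 10^(−7.90/10) = 0.1622
Friis cascade:
  F = 1.429 + (1.343 − 1)/0.6998 + (1.754 − 1)/8.810 + (9.183 − 1)/5.023 = 3.633
NF = 10 log₁₀(3.633) = 5.60 dB

5.60 dB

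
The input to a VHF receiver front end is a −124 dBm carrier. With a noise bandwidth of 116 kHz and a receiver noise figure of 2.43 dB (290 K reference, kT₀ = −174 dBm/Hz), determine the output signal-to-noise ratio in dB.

−3.1 dB

Noise floor: N = −174 + 10 log₁₀(B) + NF
10 log₁₀(1.16×10⁵) = 50.64 dB
N = −174 + 50.64 + 2.43 = −120.93 dBm
SNR = P_sig − N = −124 − (−120.93) = −3.07 dB → −3.1 dB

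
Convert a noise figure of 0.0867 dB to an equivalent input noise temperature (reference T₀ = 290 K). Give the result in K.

5.85 K

F = 10^(0.0867/10) = 1.02016
T_e = (F − 1)·T₀ = (1.02016 − 1) × 290 = 5.85 K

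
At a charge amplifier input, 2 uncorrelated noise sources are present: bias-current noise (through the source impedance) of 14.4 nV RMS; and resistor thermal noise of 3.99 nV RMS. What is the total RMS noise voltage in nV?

14.9 nV

Uncorrelated sources add in power (mean-square): V_tot = √(ΣV_i²)
V_tot = √[(1.44×10⁻⁸)² + (3.99×10⁻⁹)²] = 1.49×10⁻⁸ V = 14.9 nV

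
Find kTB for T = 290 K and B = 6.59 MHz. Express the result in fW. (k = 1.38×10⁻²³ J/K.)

P_n = kTB = 1.38×10⁻²³ × 290 × 6.59×10⁶ = 2.64×10⁻¹⁴ W = 26.4 fW

26.4 fW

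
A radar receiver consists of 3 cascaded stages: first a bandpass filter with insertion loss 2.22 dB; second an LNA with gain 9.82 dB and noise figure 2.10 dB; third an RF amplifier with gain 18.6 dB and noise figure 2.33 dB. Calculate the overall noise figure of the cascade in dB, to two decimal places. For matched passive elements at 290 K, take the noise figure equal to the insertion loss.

Convert to linear (a loss of L dB is a gain of −L dB): F_i = 10^(NF_i/10), G_i = 10^(G_i,dB/10)
  Stage 1: F_1 = 10^(2.22/10) = 1.667, G_1 = 10^(−2.22/10) = 0.5998
  Stage 2: F_2 = 10^(2.10/10) = 1.622, G_2 = 10^(9.82/10) = 9.594
  Stage 3: F_3 = 10^(2.33/10) = 1.710, G_3 = 10^(18.6/10) = 72.44
Friis cascade:
  F = 1.667 + (1.622 − 1)/0.5998 + (1.710 − 1)/5.754 = 2.827
NF = 10 log₁₀(2.827) = 4.51 dB

4.51 dB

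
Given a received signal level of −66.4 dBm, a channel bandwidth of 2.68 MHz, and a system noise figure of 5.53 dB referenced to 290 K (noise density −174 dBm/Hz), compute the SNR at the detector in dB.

37.8 dB

Noise floor: N = −174 + 10 log₁₀(B) + NF
10 log₁₀(2.68×10⁶) = 64.28 dB
N = −174 + 64.28 + 5.53 = −104.19 dBm
SNR = P_sig − N = −66.4 − (−104.19) = 37.79 dB → 37.8 dB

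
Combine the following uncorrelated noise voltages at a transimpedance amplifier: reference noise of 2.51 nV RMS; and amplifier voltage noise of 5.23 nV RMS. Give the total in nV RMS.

5.80 nV

Uncorrelated sources add in power (mean-square): V_tot = √(ΣV_i²)
V_tot = √[(2.51×10⁻⁹)² + (5.23×10⁻⁹)²] = 5.80×10⁻⁹ V = 5.80 nV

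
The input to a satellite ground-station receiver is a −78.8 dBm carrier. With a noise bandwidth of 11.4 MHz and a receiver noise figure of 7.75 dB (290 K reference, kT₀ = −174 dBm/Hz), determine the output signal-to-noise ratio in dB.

16.9 dB

Noise floor: N = −174 + 10 log₁₀(B) + NF
10 log₁₀(1.14×10⁷) = 70.57 dB
N = −174 + 70.57 + 7.75 = −95.68 dBm
SNR = P_sig − N = −78.8 − (−95.68) = 16.88 dB → 16.9 dB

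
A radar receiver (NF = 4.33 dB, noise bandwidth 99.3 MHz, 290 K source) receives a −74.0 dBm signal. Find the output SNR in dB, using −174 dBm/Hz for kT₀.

15.7 dB

Noise floor: N = −174 + 10 log₁₀(B) + NF
10 log₁₀(9.93×10⁷) = 79.97 dB
N = −174 + 79.97 + 4.33 = −89.70 dBm
SNR = P_sig − N = −74.0 − (−89.70) = 15.70 dB → 15.7 dB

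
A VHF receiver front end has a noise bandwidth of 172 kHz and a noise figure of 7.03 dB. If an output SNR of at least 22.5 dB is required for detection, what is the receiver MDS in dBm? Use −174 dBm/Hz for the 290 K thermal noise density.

−92.1 dBm

Sensitivity = −174 + 10 log₁₀(B) + NF + SNR_min
= −174 + 52.36 + 7.03 + 22.5
= −92.11 dBm → −92.1 dBm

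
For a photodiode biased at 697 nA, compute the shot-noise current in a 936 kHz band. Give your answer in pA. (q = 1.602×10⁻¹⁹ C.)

I_n = √(2qI·B)
2qI·B = 2 × 1.602×10⁻¹⁹ × 6.97×10⁻⁷ × 9.36×10⁵ = 2.09×10⁻¹⁹ A²
I_n = √(2.09×10⁻¹⁹) = 4.57×10⁻¹⁰ A = 457 pA

457 pA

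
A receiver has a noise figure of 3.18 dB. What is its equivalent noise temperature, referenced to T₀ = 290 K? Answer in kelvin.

313 K

F = 10^(3.18/10) = 2.0797
T_e = (F − 1)·T₀ = (2.0797 − 1) × 290 = 313 K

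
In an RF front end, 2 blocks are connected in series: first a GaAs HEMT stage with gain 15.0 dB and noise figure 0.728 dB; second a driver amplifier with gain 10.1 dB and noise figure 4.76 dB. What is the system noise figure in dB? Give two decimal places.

0.95 dB

Convert to linear (a loss of L dB is a gain of −L dB): F_i = 10^(NF_i/10), G_i = 10^(G_i,dB/10)
  Stage 1: F_1 = 10^(0.728/10) = 1.182, G_1 = 10^(15.0/10) = 31.62
  Stage 2: F_2 = 10^(4.76/10) = 2.992, G_2 = 10^(10.1/10) = 10.23
Friis cascade:
  F = 1.182 + (2.992 − 1)/31.62 = 1.245
NF = 10 log₁₀(1.245) = 0.95 dB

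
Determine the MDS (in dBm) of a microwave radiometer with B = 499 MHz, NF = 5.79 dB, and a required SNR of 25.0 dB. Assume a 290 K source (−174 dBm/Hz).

−56.2 dBm

Sensitivity = −174 + 10 log₁₀(B) + NF + SNR_min
= −174 + 86.98 + 5.79 + 25.0
= −56.23 dBm → −56.2 dBm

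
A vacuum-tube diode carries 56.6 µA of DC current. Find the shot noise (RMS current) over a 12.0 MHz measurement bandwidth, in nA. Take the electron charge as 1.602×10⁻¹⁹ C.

I_n = √(2qI·B)
2qI·B = 2 × 1.602×10⁻¹⁹ × 5.66×10⁻⁵ × 1.20×10⁷ = 2.18×10⁻¹⁶ A²
I_n = √(2.18×10⁻¹⁶) = 1.48×10⁻⁸ A = 14.8 nA

14.8 nA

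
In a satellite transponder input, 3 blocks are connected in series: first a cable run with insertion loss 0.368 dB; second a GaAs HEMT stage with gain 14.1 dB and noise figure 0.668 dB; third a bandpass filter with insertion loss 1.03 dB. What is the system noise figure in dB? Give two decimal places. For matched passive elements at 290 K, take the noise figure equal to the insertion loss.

1.07 dB

Convert to linear (a loss of L dB is a gain of −L dB): F_i = 10^(NF_i/10), G_i = 10^(G_i,dB/10)
  Stage 1: F_1 = 10^(0.368/10) = 1.088, G_1 = 10^(−0.368/10) = 0.9188
  Stage 2: F_2 = 10^(0.668/10) = 1.166, G_2 = 10^(14.1/10) = 25.70
  Stage 3: F_3 = 10^(1.03/10) = 1.268, G_3 = 10^(−1.03/10) = 0.7889
Friis cascade:
  F = 1.088 + (1.166 − 1)/0.9188 + (1.268 − 1)/23.62 = 1.281
NF = 10 log₁₀(1.281) = 1.07 dB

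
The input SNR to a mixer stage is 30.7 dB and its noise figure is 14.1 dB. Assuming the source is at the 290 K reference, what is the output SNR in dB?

16.6 dB

By definition F = SNR_in/SNR_out, so in dB: SNR_out = SNR_in − NF
SNR_out = 30.7 − 14.1 = 16.6 dB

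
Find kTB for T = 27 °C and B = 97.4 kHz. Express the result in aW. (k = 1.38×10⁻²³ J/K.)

403 aW

T = 27 °C + 273.15 = 300.15 K
P_n = kTB = 1.38×10⁻²³ × 300.15 × 9.74×10⁴ = 4.03×10⁻¹⁶ W = 403 aW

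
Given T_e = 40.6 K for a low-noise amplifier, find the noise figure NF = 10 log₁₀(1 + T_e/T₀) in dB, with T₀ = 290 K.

F = 1 + T_e/T₀ = 1 + 40.6/290 = 1.14
NF = 10 log₁₀(1.14) = 0.569 dB

0.569 dB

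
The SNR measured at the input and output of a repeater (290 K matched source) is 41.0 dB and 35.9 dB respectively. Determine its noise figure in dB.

NF (dB) = SNR_in(dB) − SNR_out(dB) when the source is at T₀
NF = 41.0 − 35.9 = 5.1 dB

5.1 dB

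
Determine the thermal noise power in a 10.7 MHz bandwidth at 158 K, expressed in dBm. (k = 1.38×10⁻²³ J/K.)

−106.3 dBm

P_n = kTB = 1.38×10⁻²³ × 158 × 1.07×10⁷ = 2.33×10⁻¹⁴ W
In dBm: 10 log₁₀(2.33×10⁻¹⁴ / 10⁻³) = −106.3 dBm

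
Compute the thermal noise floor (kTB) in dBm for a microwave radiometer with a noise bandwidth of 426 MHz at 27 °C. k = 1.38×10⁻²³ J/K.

−87.5 dBm

T = 27 °C + 273.15 = 300.15 K
P_n = kTB = 1.38×10⁻²³ × 300.15 × 4.26×10⁸ = 1.76×10⁻¹² W
In dBm: 10 log₁₀(1.76×10⁻¹² / 10⁻³) = −87.5 dBm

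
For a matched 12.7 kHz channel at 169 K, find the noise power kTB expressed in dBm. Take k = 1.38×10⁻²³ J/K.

P_n = kTB = 1.38×10⁻²³ × 169 × 1.27×10⁴ = 2.96×10⁻¹⁷ W
In dBm: 10 log₁₀(2.96×10⁻¹⁷ / 10⁻³) = −135.3 dBm

−135.3 dBm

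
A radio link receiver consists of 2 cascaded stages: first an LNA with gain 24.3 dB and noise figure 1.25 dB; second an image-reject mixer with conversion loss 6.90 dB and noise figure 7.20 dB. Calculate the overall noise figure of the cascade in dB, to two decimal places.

1.30 dB

Convert to linear (a loss of L dB is a gain of −L dB): F_i = 10^(NF_i/10), G_i = 10^(G_i,dB/10)
  Stage 1: F_1 = 10^(1.25/10) = 1.334, G_1 = 10^(24.3/10) = 269.2
  Stage 2: F_2 = 10^(7.20/10) = 5.248, G_2 = 10^(−6.90/10) = 0.2042
Friis cascade:
  F = 1.334 + (5.248 − 1)/269.2 = 1.349
NF = 10 log₁₀(1.349) = 1.30 dB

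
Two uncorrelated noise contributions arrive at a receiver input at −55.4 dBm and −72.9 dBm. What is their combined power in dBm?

−55.3 dBm

Convert to linear, add, convert back:
P₁ = 2.88×10⁻⁹ W, P₂ = 5.13×10⁻¹¹ W
P_tot = 2.94×10⁻⁹ W → 10 log₁₀(P_tot / 10⁻³) = −55.3 dBm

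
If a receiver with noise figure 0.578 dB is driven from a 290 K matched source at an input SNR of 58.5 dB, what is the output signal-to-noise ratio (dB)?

57.922 dB

By definition F = SNR_in/SNR_out, so in dB: SNR_out = SNR_in − NF
SNR_out = 58.5 − 0.578 = 57.922 dB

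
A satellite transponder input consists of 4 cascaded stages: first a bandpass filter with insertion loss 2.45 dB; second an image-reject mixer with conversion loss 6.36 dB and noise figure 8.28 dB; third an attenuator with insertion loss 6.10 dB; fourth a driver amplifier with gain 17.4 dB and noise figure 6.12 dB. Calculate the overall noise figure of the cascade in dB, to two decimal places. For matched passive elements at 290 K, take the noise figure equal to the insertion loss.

Convert to linear (a loss of L dB is a gain of −L dB): F_i = 10^(NF_i/10), G_i = 10^(G_i,dB/10)
  Stage 1: F_1 = 10^(2.45/10) = 1.758, G_1 = 10^(−2.45/10) = 0.5689
  Stage 2: F_2 = 10^(8.28/10) = 6.730, G_2 = 10^(−6.36/10) = 0.2312
  Stage 3: F_3 = 10^(6.10/10) = 4.074, G_3 = 10^(−6.10/10) = 0.2455
  Stage 4: F_4 = 10^(6.12/10) = 4.093, G_4 = 10^(17.4/10) = 54.95
Friis cascade:
  F = 1.758 + (6.730 − 1)/0.5689 + (4.074 − 1)/0.1315 + (4.093 − 1)/0.03228 = 131.0
NF = 10 log₁₀(131.0) = 21.17 dB

21.17 dB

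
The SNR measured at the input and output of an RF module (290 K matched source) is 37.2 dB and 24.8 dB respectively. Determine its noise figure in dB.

12.4 dB

NF (dB) = SNR_in(dB) − SNR_out(dB) when the source is at T₀
NF = 37.2 − 24.8 = 12.4 dB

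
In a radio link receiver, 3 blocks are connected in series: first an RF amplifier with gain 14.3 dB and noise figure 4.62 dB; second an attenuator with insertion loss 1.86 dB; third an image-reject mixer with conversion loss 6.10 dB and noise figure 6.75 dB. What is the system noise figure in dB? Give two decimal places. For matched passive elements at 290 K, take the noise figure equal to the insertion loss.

4.96 dB

Convert to linear (a loss of L dB is a gain of −L dB): F_i = 10^(NF_i/10), G_i = 10^(G_i,dB/10)
  Stage 1: F_1 = 10^(4.62/10) = 2.897, G_1 = 10^(14.3/10) = 26.92
  Stage 2: F_2 = 10^(1.86/10) = 1.535, G_2 = 10^(−1.86/10) = 0.6516
  Stage 3: F_3 = 10^(6.75/10) = 4.732, G_3 = 10^(−6.10/10) = 0.2455
Friis cascade:
  F = 2.897 + (1.535 − 1)/26.92 + (4.732 − 1)/17.54 = 3.130
NF = 10 log₁₀(3.130) = 4.96 dB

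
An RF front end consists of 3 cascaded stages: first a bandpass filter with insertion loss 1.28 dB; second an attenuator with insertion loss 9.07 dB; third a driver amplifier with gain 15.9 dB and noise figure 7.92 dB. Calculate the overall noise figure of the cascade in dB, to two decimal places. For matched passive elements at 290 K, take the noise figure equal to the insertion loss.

Convert to linear (a loss of L dB is a gain of −L dB): F_i = 10^(NF_i/10), G_i = 10^(G_i,dB/10)
  Stage 1: F_1 = 10^(1.28/10) = 1.343, G_1 = 10^(−1.28/10) = 0.7447
  Stage 2: F_2 = 10^(9.07/10) = 8.072, G_2 = 10^(−9.07/10) = 0.1239
  Stage 3: F_3 = 10^(7.92/10) = 6.194, G_3 = 10^(15.9/10) = 38.90
Friis cascade:
  F = 1.343 + (8.072 − 1)/0.7447 + (6.194 − 1)/0.09226 = 67.14
NF = 10 log₁₀(67.14) = 18.27 dB

18.27 dB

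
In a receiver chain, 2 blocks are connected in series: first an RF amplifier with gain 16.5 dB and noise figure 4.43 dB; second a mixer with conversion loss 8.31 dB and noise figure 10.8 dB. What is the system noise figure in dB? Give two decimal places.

Convert to linear (a loss of L dB is a gain of −L dB): F_i = 10^(NF_i/10), G_i = 10^(G_i,dB/10)
  Stage 1: F_1 = 10^(4.43/10) = 2.773, G_1 = 10^(16.5/10) = 44.67
  Stage 2: F_2 = 10^(10.8/10) = 12.02, G_2 = 10^(−8.31/10) = 0.1476
Friis cascade:
  F = 2.773 + (12.02 − 1)/44.67 = 3.020
NF = 10 log₁₀(3.020) = 4.80 dB

4.80 dB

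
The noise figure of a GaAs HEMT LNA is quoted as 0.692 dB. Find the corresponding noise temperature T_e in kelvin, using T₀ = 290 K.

50.1 K

F = 10^(0.692/10) = 1.17274
T_e = (F − 1)·T₀ = (1.17274 − 1) × 290 = 50.1 K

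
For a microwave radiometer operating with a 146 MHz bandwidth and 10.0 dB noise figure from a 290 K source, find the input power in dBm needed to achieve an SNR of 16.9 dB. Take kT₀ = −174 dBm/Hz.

Sensitivity = −174 + 10 log₁₀(B) + NF + SNR_min
= −174 + 81.64 + 10.0 + 16.9
= −65.46 dBm → −65.5 dBm

−65.5 dBm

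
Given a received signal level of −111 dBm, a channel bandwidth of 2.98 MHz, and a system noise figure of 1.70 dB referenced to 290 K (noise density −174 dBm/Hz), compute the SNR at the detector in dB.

−3.4 dB

Noise floor: N = −174 + 10 log₁₀(B) + NF
10 log₁₀(2.98×10⁶) = 64.74 dB
N = −174 + 64.74 + 1.70 = −107.56 dBm
SNR = P_sig − N = −111 − (−107.56) = −3.44 dB → −3.4 dB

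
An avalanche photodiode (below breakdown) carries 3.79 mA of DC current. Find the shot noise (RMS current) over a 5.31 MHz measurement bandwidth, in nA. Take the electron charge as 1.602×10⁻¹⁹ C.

80.3 nA

I_n = √(2qI·B)
2qI·B = 2 × 1.602×10⁻¹⁹ × 3.79×10⁻³ × 5.31×10⁶ = 6.45×10⁻¹⁵ A²
I_n = √(6.45×10⁻¹⁵) = 8.03×10⁻⁸ A = 80.3 nA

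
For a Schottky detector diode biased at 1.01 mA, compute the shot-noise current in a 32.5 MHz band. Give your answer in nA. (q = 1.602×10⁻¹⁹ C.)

I_n = √(2qI·B)
2qI·B = 2 × 1.602×10⁻¹⁹ × 1.01×10⁻³ × 3.25×10⁷ = 1.05×10⁻¹⁴ A²
I_n = √(1.05×10⁻¹⁴) = 1.03×10⁻⁷ A = 103 nA

103 nA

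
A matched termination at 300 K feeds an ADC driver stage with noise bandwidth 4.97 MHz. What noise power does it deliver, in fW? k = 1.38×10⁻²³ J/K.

P_n = kTB = 1.38×10⁻²³ × 300 × 4.97×10⁶ = 2.06×10⁻¹⁴ W = 20.6 fW

20.6 fW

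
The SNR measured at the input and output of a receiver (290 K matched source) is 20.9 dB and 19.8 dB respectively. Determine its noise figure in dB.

NF (dB) = SNR_in(dB) − SNR_out(dB) when the source is at T₀
NF = 20.9 − 19.8 = 1.1 dB

1.1 dB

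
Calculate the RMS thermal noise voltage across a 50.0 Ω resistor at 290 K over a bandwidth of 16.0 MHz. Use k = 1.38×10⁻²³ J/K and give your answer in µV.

V_n = √(4kTRB)
4kTRB = 4 × 1.38×10⁻²³ × 290 × 5.00×10¹ × 1.60×10⁷ = 1.28×10⁻¹¹ V²
V_n = √(1.28×10⁻¹¹) = 3.58×10⁻⁶ V = 3.58 µV

3.58 µV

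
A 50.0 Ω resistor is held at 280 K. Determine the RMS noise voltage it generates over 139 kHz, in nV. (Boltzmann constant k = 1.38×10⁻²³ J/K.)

328 nV

V_n = √(4kTRB)
4kTRB = 4 × 1.38×10⁻²³ × 280 × 5.00×10¹ × 1.39×10⁵ = 1.07×10⁻¹³ V²
V_n = √(1.07×10⁻¹³) = 3.28×10⁻⁷ V = 328 nV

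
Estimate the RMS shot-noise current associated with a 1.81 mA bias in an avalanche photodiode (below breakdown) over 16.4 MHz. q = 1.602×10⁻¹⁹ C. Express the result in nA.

I_n = √(2qI·B)
2qI·B = 2 × 1.602×10⁻¹⁹ × 1.81×10⁻³ × 1.64×10⁷ = 9.51×10⁻¹⁵ A²
I_n = √(9.51×10⁻¹⁵) = 9.75×10⁻⁸ A = 97.5 nA

97.5 nA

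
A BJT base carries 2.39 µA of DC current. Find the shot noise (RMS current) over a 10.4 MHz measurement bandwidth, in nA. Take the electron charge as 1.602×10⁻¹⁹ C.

I_n = √(2qI·B)
2qI·B = 2 × 1.602×10⁻¹⁹ × 2.39×10⁻⁶ × 1.04×10⁷ = 7.96×10⁻¹⁸ A²
I_n = √(7.96×10⁻¹⁸) = 2.82×10⁻⁹ A = 2.82 nA

2.82 nA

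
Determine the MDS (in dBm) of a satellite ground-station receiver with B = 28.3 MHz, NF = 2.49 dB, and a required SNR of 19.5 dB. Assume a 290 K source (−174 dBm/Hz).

−77.5 dBm

Sensitivity = −174 + 10 log₁₀(B) + NF + SNR_min
= −174 + 74.52 + 2.49 + 19.5
= −77.49 dBm → −77.5 dBm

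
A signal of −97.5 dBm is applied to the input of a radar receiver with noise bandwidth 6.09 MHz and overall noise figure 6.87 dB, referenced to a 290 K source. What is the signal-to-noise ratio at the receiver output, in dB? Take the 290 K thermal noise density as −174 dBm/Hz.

Noise floor: N = −174 + 10 log₁₀(B) + NF
10 log₁₀(6.09×10⁶) = 67.85 dB
N = −174 + 67.85 + 6.87 = −99.28 dBm
SNR = P_sig − N = −97.5 − (−99.28) = 1.78 dB → 1.8 dB

1.8 dB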